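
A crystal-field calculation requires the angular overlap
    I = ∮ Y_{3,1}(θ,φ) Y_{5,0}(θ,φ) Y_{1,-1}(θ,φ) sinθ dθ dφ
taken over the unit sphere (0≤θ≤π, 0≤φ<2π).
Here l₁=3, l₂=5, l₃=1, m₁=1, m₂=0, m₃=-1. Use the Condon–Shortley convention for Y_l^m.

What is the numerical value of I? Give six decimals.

|3−5|≤1≤3+5 violated ⇒ I = 0

0.000000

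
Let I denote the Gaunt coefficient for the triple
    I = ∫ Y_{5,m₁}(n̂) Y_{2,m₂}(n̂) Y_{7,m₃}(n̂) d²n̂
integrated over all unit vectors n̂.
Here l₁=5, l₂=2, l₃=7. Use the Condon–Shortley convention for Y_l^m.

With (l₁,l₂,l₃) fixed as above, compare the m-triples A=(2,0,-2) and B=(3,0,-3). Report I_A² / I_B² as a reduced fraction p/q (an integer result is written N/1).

l's match ⇒ only the (l;m) 3-j factors differ between A and B.
A: triangle coeff Δ(5,2,7) = 1/15015; Σ_t [0,0]: t=0:+1/120960 = 1/120960; (3j)²=24/1001 [(5 2 7; 2 0 -2)], sign=-1
B: triangle coeff Δ(5,2,7) = 1/15015; Σ_t [0,0]: t=0:+1/322560 = 1/322560; (3j)²=18/1001 [(5 2 7; 3 0 -3)], sign=+1
I_A²/I_B² = (24/1001)/(18/1001) = 4/3

4/3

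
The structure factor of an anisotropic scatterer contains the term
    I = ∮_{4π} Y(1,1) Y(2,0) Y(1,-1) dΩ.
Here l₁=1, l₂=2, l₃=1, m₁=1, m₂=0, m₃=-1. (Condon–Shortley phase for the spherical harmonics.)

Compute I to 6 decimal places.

Rules hold: Σm=0, L=4 even, 1≤1≤3.
N = 3·5·3 = 45
Δ = 2!·0!·2!/5! = 1/30
Racah Σ t=1..1: t=1:−1/1 = -1/1
⇒ 3j(1 2 1; 0 0 0)² = 2/15, sgn +1
Racah Σ t=0..0: t=0:+1/4 = 1/4
⇒ 3j(1 2 1; 1 0 -1)² = 1/30, sgn +1
4πI² = N·(3j₀)²·(3jₘ)² = 1/5
I = +1·√(0.2/4π) = 0.12615663

0.126157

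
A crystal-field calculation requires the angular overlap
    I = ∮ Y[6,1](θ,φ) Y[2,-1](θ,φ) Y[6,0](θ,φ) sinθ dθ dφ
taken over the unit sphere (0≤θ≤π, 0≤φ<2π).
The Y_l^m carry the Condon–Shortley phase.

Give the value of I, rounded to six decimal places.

-0.030344

m-sum 0 ✓  L=14 even ✓  4≤6≤8 ✓
Π(2lᵢ+1) = 13×5×13 = 845
triangle coeff Δ(6,2,6) = 1/90090
Σ_t [0,2]: t=0:+1/69120 t=1:−1/14400 t=2:+1/69120 = -7/172800
(3j)²=14/715 [(6 2 6; 0 0 0)], sign=-1
Σ_t [0,1]: t=0:+1/28800 t=1:−1/34560 = 1/172800
(3j)²=1/1430 [(6 2 6; 1 -1 0)], sign=+1
⇒ 4πI² = 7/605
I = (-1)√(7/605/(4π)) = -0.03034355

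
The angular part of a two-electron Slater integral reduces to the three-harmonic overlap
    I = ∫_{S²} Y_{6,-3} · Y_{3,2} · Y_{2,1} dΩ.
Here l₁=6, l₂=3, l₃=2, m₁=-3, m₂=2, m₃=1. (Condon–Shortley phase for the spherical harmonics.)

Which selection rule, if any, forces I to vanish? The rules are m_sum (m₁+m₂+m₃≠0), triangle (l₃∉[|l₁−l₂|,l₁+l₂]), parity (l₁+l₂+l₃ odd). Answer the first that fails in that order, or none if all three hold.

azimuthal sum: -3 + 2 + 1 = 0  ✓
3 ≤ 2 ≤ 9 (triangle on l)  ✗
L = 6 + 3 + 2 = 11 (odd)

triangle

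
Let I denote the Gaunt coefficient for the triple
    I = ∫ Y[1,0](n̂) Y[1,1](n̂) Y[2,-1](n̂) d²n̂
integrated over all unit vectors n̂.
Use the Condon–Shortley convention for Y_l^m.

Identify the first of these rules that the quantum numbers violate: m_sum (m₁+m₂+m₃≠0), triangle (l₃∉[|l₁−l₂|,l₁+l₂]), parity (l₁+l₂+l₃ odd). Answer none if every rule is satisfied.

azimuthal sum: 0 + 1 − 1 = 0  ✓
0 ≤ 2 ≤ 2 (triangle on l)  ✓
L = 1 + 1 + 2 = 4 (even)  ✓

none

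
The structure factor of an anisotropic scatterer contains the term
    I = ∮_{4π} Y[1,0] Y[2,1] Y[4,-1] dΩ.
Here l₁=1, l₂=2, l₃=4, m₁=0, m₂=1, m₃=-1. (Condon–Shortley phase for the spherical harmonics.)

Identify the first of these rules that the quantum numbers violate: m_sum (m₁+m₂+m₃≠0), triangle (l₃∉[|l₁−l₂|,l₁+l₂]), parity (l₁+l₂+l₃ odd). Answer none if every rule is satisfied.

Σmᵢ = 0  ✓
l₃∈[|l₁−l₂|,l₁+l₂]=[1,3], have l₃=4  ✗
Σlᵢ = 7 ⇒ odd

triangle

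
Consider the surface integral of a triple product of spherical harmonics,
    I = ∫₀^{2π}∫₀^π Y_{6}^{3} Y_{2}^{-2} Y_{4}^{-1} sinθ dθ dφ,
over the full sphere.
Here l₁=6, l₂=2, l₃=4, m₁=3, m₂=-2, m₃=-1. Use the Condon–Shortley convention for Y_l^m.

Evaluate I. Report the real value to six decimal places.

-0.178526

Rules hold: Σm=0, L=12 even, 4≤4≤8.
N = 13·5·9 = 585
Δ = 4!·8!·0!/13! = 1/6435
Racah Σ t=2..2: t=2:+1/2304 = 1/2304
⇒ 3j(6 2 4; 0 0 0)² = 5/143, sgn +1
Racah Σ t=0..0: t=0:+1/17280 = 1/17280
⇒ 3j(6 2 4; 3 -2 -1)² = 14/715, sgn -1
4πI² = N·(3j₀)²·(3jₘ)² = 630/1573
I = -1·√(0.400509/4π) = -0.17852580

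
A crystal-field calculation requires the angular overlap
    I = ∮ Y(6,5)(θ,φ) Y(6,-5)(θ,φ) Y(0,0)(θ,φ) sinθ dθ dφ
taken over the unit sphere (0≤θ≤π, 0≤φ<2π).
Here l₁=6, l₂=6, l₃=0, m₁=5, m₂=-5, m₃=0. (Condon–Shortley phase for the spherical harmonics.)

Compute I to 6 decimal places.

-0.282095

Rules hold: Σm=0, L=12 even, 0≤0≤12.
N = 13·13·1 = 169
Δ = 12!·0!·0!/13! = 1/13
Racah Σ t=6..6: t=6:+1/518400 = 1/518400
⇒ 3j(6 6 0; 0 0 0)² = 1/13, sgn +1
Racah Σ t=1..1: t=1:−1/39916800 = -1/39916800
⇒ 3j(6 6 0; 5 -5 0)² = 1/13, sgn -1
4πI² = N·(3j₀)²·(3jₘ)² = 1/1
I = -1·√(1/4π) = -0.28209479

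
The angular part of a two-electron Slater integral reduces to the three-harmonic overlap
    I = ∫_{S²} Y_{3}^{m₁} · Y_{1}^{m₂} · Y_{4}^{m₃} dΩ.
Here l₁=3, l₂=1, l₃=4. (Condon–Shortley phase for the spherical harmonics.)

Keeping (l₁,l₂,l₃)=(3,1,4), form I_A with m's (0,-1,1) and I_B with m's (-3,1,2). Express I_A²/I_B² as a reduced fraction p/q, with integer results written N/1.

Shared (l₁,l₂,l₃)=(3,1,4): N and (l;000)² cancel in I_A²/I_B².
A: Δ = 0!·6!·2!/9! = 1/252; Racah Σ t=0..0: t=0:+1/72 = 1/72; ⇒ 3j(3 1 4; 0 -1 1)² = 5/126, sgn -1
B: Δ = 0!·6!·2!/9! = 1/252; Racah Σ t=0..0: t=0:+1/1440 = 1/1440; ⇒ 3j(3 1 4; -3 1 2)² = 1/252, sgn +1
I_A²/I_B² = (5/126)/(1/252) = 10/1

10/1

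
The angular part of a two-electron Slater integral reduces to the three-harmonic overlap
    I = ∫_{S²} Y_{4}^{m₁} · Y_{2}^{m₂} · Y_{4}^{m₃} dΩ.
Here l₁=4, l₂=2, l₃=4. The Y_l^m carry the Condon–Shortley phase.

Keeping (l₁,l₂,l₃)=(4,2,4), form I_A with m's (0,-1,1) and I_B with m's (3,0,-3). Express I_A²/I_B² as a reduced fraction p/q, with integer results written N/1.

30/49

Shared (l₁,l₂,l₃)=(4,2,4): N and (l;000)² cancel in I_A²/I_B².
A: Δ = 2!·6!·2!/11! = 1/13860; Racah Σ t=0..1: t=0:+1/96 t=1:−1/72 = -1/288; ⇒ 3j(4 2 4; 0 -1 1)² = 1/462, sgn +1
B: Δ = 2!·6!·2!/11! = 1/13860; Racah Σ t=0..1: t=0:+1/480 t=1:−1/720 = 1/1440; ⇒ 3j(4 2 4; 3 0 -3)² = 7/1980, sgn -1
I_A²/I_B² = (1/462)/(7/1980) = 30/49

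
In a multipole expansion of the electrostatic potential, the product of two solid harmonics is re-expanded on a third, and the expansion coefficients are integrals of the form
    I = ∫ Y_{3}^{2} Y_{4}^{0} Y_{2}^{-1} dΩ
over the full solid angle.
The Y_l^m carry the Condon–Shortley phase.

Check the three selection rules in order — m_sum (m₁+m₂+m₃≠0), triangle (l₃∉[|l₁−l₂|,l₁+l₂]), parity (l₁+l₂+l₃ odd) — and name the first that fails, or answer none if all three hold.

Σmᵢ = 1  ✗
l₃∈[|l₁−l₂|,l₁+l₂]=[1,7], have l₃=2
Σlᵢ = 9 ⇒ odd

m_sum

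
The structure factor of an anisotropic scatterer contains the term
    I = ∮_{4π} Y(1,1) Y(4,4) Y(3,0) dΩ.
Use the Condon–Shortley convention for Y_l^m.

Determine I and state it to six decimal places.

1 + 4 + 0 = 5 ≠ 0: azimuthal integral kills it; I = 0

0.000000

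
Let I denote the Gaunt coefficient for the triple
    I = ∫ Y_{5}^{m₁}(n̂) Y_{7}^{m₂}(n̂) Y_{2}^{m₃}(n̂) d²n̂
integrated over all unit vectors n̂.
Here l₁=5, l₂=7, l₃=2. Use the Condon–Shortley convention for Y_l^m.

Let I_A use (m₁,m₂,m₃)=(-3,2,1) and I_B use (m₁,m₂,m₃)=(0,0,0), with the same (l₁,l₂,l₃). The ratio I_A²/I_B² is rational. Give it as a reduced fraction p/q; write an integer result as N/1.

10/49

Same 5,7,2: normalisation and zero-m 3j drop out of the ratio.
A: Δ: 10! 0! 4! / 15! → 1/15015; sum: t=8:+1/483840 = 1/483840; 3j²(5 7 2; -3 2 1) = Δ·Π!·Σ² = 6/1001  (sign -1)
B: Δ: 10! 0! 4! / 15! → 1/15015; sum: t=5:−1/57600 = -1/57600; 3j²(5 7 2; 0 0 0) = Δ·Π!·Σ² = 21/715  (sign -1)
I_A²/I_B² = (6/1001)/(21/715) = 10/49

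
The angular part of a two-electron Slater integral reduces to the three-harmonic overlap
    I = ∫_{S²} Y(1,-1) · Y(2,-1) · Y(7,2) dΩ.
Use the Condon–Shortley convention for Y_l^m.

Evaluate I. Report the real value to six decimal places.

0.000000

l₃=7 ∉ [1,3] — triangle fails ⇒ I = 0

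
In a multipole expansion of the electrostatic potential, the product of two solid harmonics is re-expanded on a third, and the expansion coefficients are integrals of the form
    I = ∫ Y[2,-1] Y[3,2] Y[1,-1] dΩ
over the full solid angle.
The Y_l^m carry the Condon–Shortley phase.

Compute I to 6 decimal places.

0.261169

m-sum 0 ✓  L=6 even ✓  1≤1≤5 ✓
Π(2lᵢ+1) = 5×7×3 = 105
triangle coeff Δ(2,3,1) = 1/105
Σ_t [2,2]: t=2:+1/4 = 1/4
(3j)²=3/35 [(2 3 1; 0 0 0)], sign=-1
Σ_t [3,3]: t=3:−1/12 = -1/12
(3j)²=2/21 [(2 3 1; -1 2 -1)], sign=-1
⇒ 4πI² = 6/7
I = (+1)√(6/7/(4π)) = 0.26116903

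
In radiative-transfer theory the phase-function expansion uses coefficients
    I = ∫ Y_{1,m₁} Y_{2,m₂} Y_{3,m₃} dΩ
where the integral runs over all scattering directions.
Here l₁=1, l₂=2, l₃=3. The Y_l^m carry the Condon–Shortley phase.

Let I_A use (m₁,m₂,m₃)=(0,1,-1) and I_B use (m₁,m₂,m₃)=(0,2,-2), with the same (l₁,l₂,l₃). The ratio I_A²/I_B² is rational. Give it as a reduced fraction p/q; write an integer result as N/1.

8/5

Shared (l₁,l₂,l₃)=(1,2,3): N and (l;000)² cancel in I_A²/I_B².
A: Δ = 0!·2!·4!/7! = 1/105; Racah Σ t=0..0: t=0:+1/6 = 1/6; ⇒ 3j(1 2 3; 0 1 -1)² = 8/105, sgn +1
B: Δ = 0!·2!·4!/7! = 1/105; Racah Σ t=0..0: t=0:+1/24 = 1/24; ⇒ 3j(1 2 3; 0 2 -2)² = 1/21, sgn -1
I_A²/I_B² = (8/105)/(1/21) = 8/5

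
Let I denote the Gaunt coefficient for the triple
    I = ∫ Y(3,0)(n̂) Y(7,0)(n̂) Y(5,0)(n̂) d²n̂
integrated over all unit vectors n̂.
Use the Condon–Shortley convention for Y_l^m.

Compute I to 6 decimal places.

0.000000

L=15 odd ⇒ parity kills the (l;000) factor ⇒ I = 0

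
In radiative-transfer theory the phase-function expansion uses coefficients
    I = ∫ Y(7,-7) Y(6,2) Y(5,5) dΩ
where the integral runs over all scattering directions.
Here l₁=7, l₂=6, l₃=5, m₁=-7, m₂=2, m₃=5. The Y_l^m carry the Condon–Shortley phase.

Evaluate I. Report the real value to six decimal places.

-0.074875

Checks pass: Σm=0; 18 even; l₃=5∈[1,13].
(2·7+1)(2·6+1)(2·5+1) = 2145
Δ: 8! 6! 4! / 19! → 1/174594420
sum: t=2:+1/4147200 t=3:−1/207360 t=4:+1/82944 t=5:−1/207360 t=6:+1/4147200 = 1/345600
3j²(7 6 5; 0 0 0) = Δ·Π!·Σ² = 420/46189  (sign -1)
sum: t=8:+1/696729600 = 1/696729600
3j²(7 6 5; -7 2 5) = Δ·Π!·Σ² = 7/1938  (sign +1)
combine: 4πI² = 2145·420/46189·7/1938 = 7350/104329
take √, sign -1: I = -0.07487489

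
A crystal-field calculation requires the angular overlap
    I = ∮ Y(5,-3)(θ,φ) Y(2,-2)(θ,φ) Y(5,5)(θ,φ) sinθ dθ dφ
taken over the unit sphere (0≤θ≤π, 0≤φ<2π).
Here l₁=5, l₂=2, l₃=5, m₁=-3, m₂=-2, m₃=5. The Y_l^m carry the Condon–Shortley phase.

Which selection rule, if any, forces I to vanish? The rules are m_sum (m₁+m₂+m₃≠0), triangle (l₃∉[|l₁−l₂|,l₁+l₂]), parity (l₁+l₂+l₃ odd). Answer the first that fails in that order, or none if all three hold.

Σmᵢ = 0  ✓
l₃∈[|l₁−l₂|,l₁+l₂]=[3,7], have l₃=5  ✓
Σlᵢ = 12 ⇒ even  ✓

none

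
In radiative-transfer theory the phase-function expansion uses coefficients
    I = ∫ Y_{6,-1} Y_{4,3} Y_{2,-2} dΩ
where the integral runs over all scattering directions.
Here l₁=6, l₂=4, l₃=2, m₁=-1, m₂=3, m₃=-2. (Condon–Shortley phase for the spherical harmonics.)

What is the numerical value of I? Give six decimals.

Rules hold: Σm=0, L=12 even, 2≤2≤10.
N = 13·9·5 = 585
Δ = 8!·4!·0!/13! = 1/6435
Racah Σ t=4..4: t=4:+1/2304 = 1/2304
⇒ 3j(6 4 2; 0 0 0)² = 5/143, sgn +1
Racah Σ t=7..7: t=7:−1/120960 = -1/120960
⇒ 3j(6 4 2; -1 3 -2)² = 1/1287, sgn -1
4πI² = N·(3j₀)²·(3jₘ)² = 25/1573
I = -1·√(0.0158932/4π) = -0.03556319

-0.035563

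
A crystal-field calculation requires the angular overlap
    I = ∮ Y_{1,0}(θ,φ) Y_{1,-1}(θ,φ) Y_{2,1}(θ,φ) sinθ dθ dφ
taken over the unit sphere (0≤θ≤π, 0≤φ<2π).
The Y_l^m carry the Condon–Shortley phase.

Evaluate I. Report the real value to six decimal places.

-0.218510

m-sum 0 ✓  L=4 even ✓  0≤2≤2 ✓
Π(2lᵢ+1) = 3×3×5 = 45
triangle coeff Δ(1,1,2) = 1/30
Σ_t [0,0]: t=0:+1/1 = 1/1
(3j)²=2/15 [(1 1 2; 0 0 0)], sign=+1
Σ_t [0,0]: t=0:+1/2 = 1/2
(3j)²=1/10 [(1 1 2; 0 -1 1)], sign=-1
⇒ 4πI² = 3/5
I = (-1)√(3/5/(4π)) = -0.21850969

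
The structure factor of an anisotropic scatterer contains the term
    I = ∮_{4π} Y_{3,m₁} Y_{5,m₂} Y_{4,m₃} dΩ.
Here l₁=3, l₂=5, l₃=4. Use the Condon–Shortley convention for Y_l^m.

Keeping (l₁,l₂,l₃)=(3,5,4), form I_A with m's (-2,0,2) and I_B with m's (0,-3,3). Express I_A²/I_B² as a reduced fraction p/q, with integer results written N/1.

l's match ⇒ only the (l;m) 3-j factors differ between A and B.
A: triangle coeff Δ(3,5,4) = 1/180180; Σ_t [3,4]: t=3:−1/576 t=4:+1/2880 = -1/720; (3j)²=80/3003 [(3 5 4; -2 0 2)], sign=-1
B: triangle coeff Δ(3,5,4) = 1/180180; Σ_t [1,2]: t=1:−1/1440 t=2:+1/2880 = -1/2880; (3j)²=7/715 [(3 5 4; 0 -3 3)], sign=+1
I_A²/I_B² = (80/3003)/(7/715) = 400/147

400/147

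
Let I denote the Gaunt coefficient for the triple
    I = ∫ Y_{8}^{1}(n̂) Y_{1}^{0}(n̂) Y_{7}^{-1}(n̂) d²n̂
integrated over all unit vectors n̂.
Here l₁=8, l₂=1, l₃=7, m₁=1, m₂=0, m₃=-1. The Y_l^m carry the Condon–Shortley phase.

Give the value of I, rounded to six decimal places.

-0.242860

m-sum 0 ✓  L=16 even ✓  7≤7≤9 ✓
Π(2lᵢ+1) = 17×3×15 = 765
triangle coeff Δ(8,1,7) = 1/2040
Σ_t [1,1]: t=1:−1/25401600 = -1/25401600
(3j)²=8/255 [(8 1 7; 0 0 0)], sign=+1
Σ_t [1,1]: t=1:−1/29030400 = -1/29030400
(3j)²=21/680 [(8 1 7; 1 0 -1)], sign=-1
⇒ 4πI² = 63/85
I = (-1)√(63/85/(4π)) = -0.24285994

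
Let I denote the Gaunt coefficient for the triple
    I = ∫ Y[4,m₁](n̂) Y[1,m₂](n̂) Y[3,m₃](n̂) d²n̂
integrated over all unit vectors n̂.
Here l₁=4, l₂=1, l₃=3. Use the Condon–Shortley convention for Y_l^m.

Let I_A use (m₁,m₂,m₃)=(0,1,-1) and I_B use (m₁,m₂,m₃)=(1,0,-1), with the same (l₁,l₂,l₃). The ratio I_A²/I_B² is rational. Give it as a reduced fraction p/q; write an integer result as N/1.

2/5

Shared (l₁,l₂,l₃)=(4,1,3): N and (l;000)² cancel in I_A²/I_B².
A: Δ = 2!·6!·0!/9! = 1/252; Racah Σ t=2..2: t=2:+1/96 = 1/96; ⇒ 3j(4 1 3; 0 1 -1)² = 1/42, sgn +1
B: Δ = 2!·6!·0!/9! = 1/252; Racah Σ t=1..1: t=1:−1/48 = -1/48; ⇒ 3j(4 1 3; 1 0 -1)² = 5/84, sgn -1
I_A²/I_B² = (1/42)/(5/84) = 2/5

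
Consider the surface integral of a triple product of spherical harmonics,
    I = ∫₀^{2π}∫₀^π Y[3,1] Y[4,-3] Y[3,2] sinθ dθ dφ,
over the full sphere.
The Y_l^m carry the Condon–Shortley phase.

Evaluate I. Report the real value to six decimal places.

-0.095955

m-sum 0 ✓  L=10 even ✓  1≤3≤7 ✓
Π(2lᵢ+1) = 7×9×7 = 441
triangle coeff Δ(3,4,3) = 1/34650
Σ_t [1,3]: t=1:−1/72 t=2:+1/16 t=3:−1/72 = 5/144
(3j)²=2/77 [(3 4 3; 0 0 0)], sign=-1
Σ_t [0,1]: t=0:+1/288 t=1:−1/144 = -1/288
(3j)²=1/99 [(3 4 3; 1 -3 2)], sign=+1
⇒ 4πI² = 14/121
I = (-1)√(14/121/(4π)) = -0.09595473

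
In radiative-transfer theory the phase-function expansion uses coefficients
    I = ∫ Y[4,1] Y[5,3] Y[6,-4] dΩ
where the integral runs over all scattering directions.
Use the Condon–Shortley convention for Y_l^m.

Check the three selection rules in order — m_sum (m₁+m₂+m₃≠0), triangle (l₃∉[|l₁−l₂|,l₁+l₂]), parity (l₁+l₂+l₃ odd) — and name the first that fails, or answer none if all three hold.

parity

Σmᵢ = 0  ✓
l₃∈[|l₁−l₂|,l₁+l₂]=[1,9], have l₃=6  ✓
Σlᵢ = 15 ⇒ odd  ✗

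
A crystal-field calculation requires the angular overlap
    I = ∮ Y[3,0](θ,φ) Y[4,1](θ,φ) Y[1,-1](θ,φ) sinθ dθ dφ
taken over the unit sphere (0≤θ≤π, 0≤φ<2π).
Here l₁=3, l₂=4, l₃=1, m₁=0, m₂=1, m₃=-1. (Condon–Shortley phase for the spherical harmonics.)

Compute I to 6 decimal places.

-0.194664

Checks pass: Σm=0; 8 even; l₃=1∈[1,7].
(2·3+1)(2·4+1)(2·1+1) = 189
Δ: 6! 0! 2! / 9! → 1/252
sum: t=3:−1/36 = -1/36
3j²(3 4 1; 0 0 0) = Δ·Π!·Σ² = 4/63  (sign +1)
sum: t=3:−1/72 = -1/72
3j²(3 4 1; 0 1 -1) = Δ·Π!·Σ² = 5/126  (sign -1)
combine: 4πI² = 189·4/63·5/126 = 10/21
take √, sign -1: I = -0.19466390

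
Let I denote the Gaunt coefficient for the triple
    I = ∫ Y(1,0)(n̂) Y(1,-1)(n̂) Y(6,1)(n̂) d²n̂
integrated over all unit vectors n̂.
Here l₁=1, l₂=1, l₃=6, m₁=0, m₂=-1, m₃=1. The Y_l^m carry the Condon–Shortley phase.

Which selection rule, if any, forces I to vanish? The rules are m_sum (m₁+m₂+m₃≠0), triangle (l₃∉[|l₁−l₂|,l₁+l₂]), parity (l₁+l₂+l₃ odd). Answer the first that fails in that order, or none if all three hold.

triangle

Σmᵢ = 0  ✓
l₃∈[|l₁−l₂|,l₁+l₂]=[0,2], have l₃=6  ✗
Σlᵢ = 8 ⇒ even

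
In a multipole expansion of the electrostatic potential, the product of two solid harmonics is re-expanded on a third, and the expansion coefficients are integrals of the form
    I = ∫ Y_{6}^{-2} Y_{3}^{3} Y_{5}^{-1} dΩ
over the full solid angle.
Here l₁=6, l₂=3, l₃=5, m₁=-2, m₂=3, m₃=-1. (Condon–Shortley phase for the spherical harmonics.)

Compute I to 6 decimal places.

Checks pass: Σm=0; 14 even; l₃=5∈[3,9].
(2·6+1)(2·3+1)(2·5+1) = 1001
Δ: 4! 8! 2! / 15! → 1/675675
sum: t=1:−1/8640 t=2:+1/2304 t=3:−1/8640 = 7/34560
3j²(6 3 5; 0 0 0) = Δ·Π!·Σ² = 7/429  (sign -1)
sum: t=4:+1/27648 = 1/27648
3j²(6 3 5; -2 3 -1) = Δ·Π!·Σ² = 10/429  (sign +1)
combine: 4πI² = 1001·7/429·10/429 = 490/1287
take √, sign -1: I = -0.17406195

-0.174062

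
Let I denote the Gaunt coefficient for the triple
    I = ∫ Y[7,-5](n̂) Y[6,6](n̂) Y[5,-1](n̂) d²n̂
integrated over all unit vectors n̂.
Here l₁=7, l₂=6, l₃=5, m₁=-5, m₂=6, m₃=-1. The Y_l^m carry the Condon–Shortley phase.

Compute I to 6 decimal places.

-0.180759

Checks pass: Σm=0; 18 even; l₃=5∈[1,13].
(2·7+1)(2·6+1)(2·5+1) = 2145
Δ: 8! 6! 4! / 19! → 1/174594420
sum: t=2:+1/4147200 t=3:−1/207360 t=4:+1/82944 t=5:−1/207360 t=6:+1/4147200 = 1/345600
3j²(7 6 5; 0 0 0) = Δ·Π!·Σ² = 420/46189  (sign -1)
sum: t=8:+1/46448640 = 1/46448640
3j²(7 6 5; -5 6 -1) = Δ·Π!·Σ² = 2475/117572  (sign +1)
combine: 4πI² = 2145·420/46189·2475/117572 = 556875/1356277
take √, sign -1: I = -0.18075892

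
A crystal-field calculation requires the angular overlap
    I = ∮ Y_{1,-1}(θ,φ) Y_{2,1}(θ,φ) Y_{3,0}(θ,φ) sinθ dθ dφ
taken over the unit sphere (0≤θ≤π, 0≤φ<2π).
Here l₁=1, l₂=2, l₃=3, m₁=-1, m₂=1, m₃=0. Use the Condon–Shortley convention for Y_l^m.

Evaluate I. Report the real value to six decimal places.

Checks pass: Σm=0; 6 even; l₃=3∈[1,3].
(2·1+1)(2·2+1)(2·3+1) = 105
Δ: 0! 2! 4! / 7! → 1/105
sum: t=0:+1/4 = 1/4
3j²(1 2 3; 0 0 0) = Δ·Π!·Σ² = 3/35  (sign -1)
sum: t=0:+1/12 = 1/12
3j²(1 2 3; -1 1 0) = Δ·Π!·Σ² = 1/35  (sign -1)
combine: 4πI² = 105·3/35·1/35 = 9/35
take √, sign +1: I = 0.14304817

0.143048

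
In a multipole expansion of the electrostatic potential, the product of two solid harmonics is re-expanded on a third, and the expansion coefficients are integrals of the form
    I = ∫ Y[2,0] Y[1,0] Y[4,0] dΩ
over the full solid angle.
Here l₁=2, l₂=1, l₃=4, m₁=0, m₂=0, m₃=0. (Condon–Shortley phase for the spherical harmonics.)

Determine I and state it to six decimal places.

|2−1|≤4≤2+1 violated ⇒ I = 0

0.000000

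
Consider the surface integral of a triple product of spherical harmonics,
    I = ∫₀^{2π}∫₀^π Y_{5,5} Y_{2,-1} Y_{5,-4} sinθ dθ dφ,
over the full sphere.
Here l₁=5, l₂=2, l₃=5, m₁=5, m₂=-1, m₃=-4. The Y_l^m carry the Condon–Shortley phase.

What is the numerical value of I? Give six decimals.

Rules hold: Σm=0, L=12 even, 3≤5≤7.
N = 11·5·11 = 605
Δ = 2!·8!·2!/13! = 1/38610
Racah Σ t=0..2: t=0:+1/2880 t=1:−1/576 t=2:+1/2880 = -1/960
⇒ 3j(5 2 5; 0 0 0)² = 10/429, sgn +1
Racah Σ t=0..0: t=0:+1/80640 = 1/80640
⇒ 3j(5 2 5; 5 -1 -4)² = 9/286, sgn -1
4πI² = N·(3j₀)²·(3jₘ)² = 75/169
I = -1·√(0.443787/4π) = -0.18792404

-0.187924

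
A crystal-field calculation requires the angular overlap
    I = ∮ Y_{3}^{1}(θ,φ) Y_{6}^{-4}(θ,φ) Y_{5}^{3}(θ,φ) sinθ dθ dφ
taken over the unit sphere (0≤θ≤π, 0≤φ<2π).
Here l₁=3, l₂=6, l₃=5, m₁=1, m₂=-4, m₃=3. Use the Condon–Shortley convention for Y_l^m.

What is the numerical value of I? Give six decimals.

Checks pass: Σm=0; 14 even; l₃=5∈[3,9].
(2·3+1)(2·6+1)(2·5+1) = 1001
Δ: 4! 2! 8! / 15! → 1/675675
sum: t=1:−1/8640 t=2:+1/2304 t=3:−1/8640 = 7/34560
3j²(3 6 5; 0 0 0) = Δ·Π!·Σ² = 7/429  (sign -1)
sum: t=0:+1/69120 t=1:−1/30240 t=2:+1/322560 = -1/64512
3j²(3 6 5; 1 -4 3) = Δ·Π!·Σ² = 10/1001  (sign -1)
combine: 4πI² = 1001·7/429·10/1001 = 70/429
take √, sign +1: I = 0.11395029

0.113950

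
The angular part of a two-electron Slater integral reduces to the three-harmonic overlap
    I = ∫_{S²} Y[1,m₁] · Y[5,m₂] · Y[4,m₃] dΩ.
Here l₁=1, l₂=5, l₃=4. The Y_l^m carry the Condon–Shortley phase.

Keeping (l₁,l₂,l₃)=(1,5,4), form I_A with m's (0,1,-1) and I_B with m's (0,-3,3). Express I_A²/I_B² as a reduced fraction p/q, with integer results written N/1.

3/2

Shared (l₁,l₂,l₃)=(1,5,4): N and (l;000)² cancel in I_A²/I_B².
A: Δ = 2!·0!·8!/11! = 1/495; Racah Σ t=1..1: t=1:−1/720 = -1/720; ⇒ 3j(1 5 4; 0 1 -1)² = 8/165, sgn +1
B: Δ = 2!·0!·8!/11! = 1/495; Racah Σ t=1..1: t=1:−1/5040 = -1/5040; ⇒ 3j(1 5 4; 0 -3 3)² = 16/495, sgn +1
I_A²/I_B² = (8/165)/(16/495) = 3/2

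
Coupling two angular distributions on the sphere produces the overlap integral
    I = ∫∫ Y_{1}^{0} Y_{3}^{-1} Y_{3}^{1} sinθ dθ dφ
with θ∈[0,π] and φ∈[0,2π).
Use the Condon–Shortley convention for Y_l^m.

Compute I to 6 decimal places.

0.000000

L=7 odd ⇒ parity kills the (l;000) factor ⇒ I = 0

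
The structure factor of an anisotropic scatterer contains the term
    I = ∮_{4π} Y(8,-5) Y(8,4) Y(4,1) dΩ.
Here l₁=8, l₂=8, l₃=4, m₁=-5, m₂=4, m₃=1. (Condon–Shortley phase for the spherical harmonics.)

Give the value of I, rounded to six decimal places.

-0.082870

Rules hold: Σm=0, L=20 even, 0≤4≤16.
N = 17·17·9 = 2601
Δ = 12!·4!·4!/21! = 1/185175900
Racah Σ t=4..8: t=4:+1/557383680 t=5:−1/21772800 t=6:+1/8294400 t=7:−1/21772800 t=8:+1/557383680 = 1/30965760
⇒ 3j(8 8 4; 0 0 0)² = 36/4199, sgn +1
Racah Σ t=9..12: t=9:−1/313528320 t=10:+1/174182400 t=11:−1/958003200 t=12:+1/68976230400 = 1/656916480
⇒ 3j(8 8 4; -5 4 1)² = 5/1292, sgn -1
4πI² = N·(3j₀)²·(3jₘ)² = 405/4693
I = -1·√(0.0862987/4π) = -0.08286999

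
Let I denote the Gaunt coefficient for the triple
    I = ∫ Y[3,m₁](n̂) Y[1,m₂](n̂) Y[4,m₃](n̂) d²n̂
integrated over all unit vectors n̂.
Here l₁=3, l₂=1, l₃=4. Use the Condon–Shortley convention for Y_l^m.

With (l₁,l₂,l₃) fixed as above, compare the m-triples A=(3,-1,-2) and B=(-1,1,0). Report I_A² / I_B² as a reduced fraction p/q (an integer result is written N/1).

1/6

Shared (l₁,l₂,l₃)=(3,1,4): N and (l;000)² cancel in I_A²/I_B².
A: Δ = 0!·6!·2!/9! = 1/252; Racah Σ t=0..0: t=0:+1/1440 = 1/1440; ⇒ 3j(3 1 4; 3 -1 -2)² = 1/252, sgn +1
B: Δ = 0!·6!·2!/9! = 1/252; Racah Σ t=0..0: t=0:+1/96 = 1/96; ⇒ 3j(3 1 4; -1 1 0)² = 1/42, sgn +1
I_A²/I_B² = (1/252)/(1/42) = 1/6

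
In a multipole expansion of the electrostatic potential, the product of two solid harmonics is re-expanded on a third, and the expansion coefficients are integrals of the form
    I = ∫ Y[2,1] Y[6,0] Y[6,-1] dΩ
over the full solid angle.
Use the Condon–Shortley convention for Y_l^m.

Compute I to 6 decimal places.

-0.030344

Rules hold: Σm=0, L=14 even, 4≤6≤8.
N = 5·13·13 = 845
Δ = 2!·2!·10!/15! = 1/90090
Racah Σ t=0..2: t=0:+1/69120 t=1:−1/14400 t=2:+1/69120 = -7/172800
⇒ 3j(2 6 6; 0 0 0)² = 14/715, sgn -1
Racah Σ t=0..1: t=0:+1/34560 t=1:−1/28800 = -1/172800
⇒ 3j(2 6 6; 1 0 -1)² = 1/1430, sgn +1
4πI² = N·(3j₀)²·(3jₘ)² = 7/605
I = -1·√(0.0115702/4π) = -0.03034355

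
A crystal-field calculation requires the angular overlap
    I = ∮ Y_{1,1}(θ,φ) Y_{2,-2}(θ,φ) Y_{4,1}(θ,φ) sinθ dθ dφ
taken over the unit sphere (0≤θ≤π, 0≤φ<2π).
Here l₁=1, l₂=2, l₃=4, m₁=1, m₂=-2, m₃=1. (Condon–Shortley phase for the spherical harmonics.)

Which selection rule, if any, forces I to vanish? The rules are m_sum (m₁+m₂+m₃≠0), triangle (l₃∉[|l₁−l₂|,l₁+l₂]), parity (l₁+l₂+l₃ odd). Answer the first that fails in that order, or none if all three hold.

Σmᵢ = 0  ✓
l₃∈[|l₁−l₂|,l₁+l₂]=[1,3], have l₃=4  ✗
Σlᵢ = 7 ⇒ odd

triangle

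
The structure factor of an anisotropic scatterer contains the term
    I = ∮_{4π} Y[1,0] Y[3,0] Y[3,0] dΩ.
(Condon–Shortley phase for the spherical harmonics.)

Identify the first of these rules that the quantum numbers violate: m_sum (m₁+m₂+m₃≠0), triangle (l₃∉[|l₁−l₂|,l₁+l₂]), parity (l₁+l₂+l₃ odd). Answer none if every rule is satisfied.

parity

m₁+m₂+m₃ = 0 + 0 + 0 = 0  ✓
triangle: |1−3|=2 ≤ l₃=3 ≤ 1+3=4  ✓
parity: l₁+l₂+l₃ = 7 is odd  ✗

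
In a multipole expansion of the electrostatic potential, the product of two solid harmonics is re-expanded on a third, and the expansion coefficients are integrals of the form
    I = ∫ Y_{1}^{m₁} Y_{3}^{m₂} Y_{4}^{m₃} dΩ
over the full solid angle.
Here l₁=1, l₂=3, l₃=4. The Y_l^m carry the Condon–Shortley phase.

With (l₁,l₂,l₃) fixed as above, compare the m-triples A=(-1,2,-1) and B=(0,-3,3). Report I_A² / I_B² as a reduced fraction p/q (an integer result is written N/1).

3/7

Same 1,3,4: normalisation and zero-m 3j drop out of the ratio.
A: Δ: 0! 2! 6! / 9! → 1/252; sum: t=0:+1/240 = 1/240; 3j²(1 3 4; -1 2 -1) = Δ·Π!·Σ² = 1/84  (sign -1)
B: Δ: 0! 2! 6! / 9! → 1/252; sum: t=0:+1/720 = 1/720; 3j²(1 3 4; 0 -3 3) = Δ·Π!·Σ² = 1/36  (sign -1)
I_A²/I_B² = (1/84)/(1/36) = 3/7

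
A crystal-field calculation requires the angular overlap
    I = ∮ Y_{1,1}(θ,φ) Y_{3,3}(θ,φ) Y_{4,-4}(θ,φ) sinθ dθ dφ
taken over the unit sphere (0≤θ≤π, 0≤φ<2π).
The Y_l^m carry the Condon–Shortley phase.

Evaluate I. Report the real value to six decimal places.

0.325735

Rules hold: Σm=0, L=8 even, 2≤4≤4.
N = 3·7·9 = 189
Δ = 0!·2!·6!/9! = 1/252
Racah Σ t=0..0: t=0:+1/36 = 1/36
⇒ 3j(1 3 4; 0 0 0)² = 4/63, sgn +1
Racah Σ t=0..0: t=0:+1/1440 = 1/1440
⇒ 3j(1 3 4; 1 3 -4)² = 1/9, sgn +1
4πI² = N·(3j₀)²·(3jₘ)² = 4/3
I = +1·√(1.33333/4π) = 0.32573501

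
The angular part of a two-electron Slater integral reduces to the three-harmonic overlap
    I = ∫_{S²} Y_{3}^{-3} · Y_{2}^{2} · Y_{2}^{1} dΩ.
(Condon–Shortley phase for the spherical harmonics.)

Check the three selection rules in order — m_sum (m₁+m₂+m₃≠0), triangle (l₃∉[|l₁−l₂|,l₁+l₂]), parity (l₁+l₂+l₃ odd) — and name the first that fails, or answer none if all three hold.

parity

Σmᵢ = 0  ✓
l₃∈[|l₁−l₂|,l₁+l₂]=[1,5], have l₃=2  ✓
Σlᵢ = 7 ⇒ odd  ✗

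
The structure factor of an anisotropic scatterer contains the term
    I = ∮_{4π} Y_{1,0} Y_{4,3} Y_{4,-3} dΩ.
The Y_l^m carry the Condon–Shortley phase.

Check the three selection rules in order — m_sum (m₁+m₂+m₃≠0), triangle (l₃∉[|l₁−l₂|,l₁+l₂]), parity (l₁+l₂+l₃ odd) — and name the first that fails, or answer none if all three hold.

parity

azimuthal sum: 0 + 3 − 3 = 0  ✓
3 ≤ 4 ≤ 5 (triangle on l)  ✓
L = 1 + 4 + 4 = 9 (odd)  ✗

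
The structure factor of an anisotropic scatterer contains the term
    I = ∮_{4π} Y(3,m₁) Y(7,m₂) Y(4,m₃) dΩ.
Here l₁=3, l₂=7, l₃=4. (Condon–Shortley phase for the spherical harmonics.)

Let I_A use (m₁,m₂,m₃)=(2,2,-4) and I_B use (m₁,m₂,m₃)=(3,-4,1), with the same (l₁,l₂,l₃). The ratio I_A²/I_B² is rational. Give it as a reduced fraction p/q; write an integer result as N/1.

3/154

Same 3,7,4: normalisation and zero-m 3j drop out of the ratio.
A: Δ: 6! 0! 8! / 15! → 1/45045; sum: t=1:−1/4838400 = -1/4838400; 3j²(3 7 4; 2 2 -4) = Δ·Π!·Σ² = 1/5005  (sign -1)
B: Δ: 6! 0! 8! / 15! → 1/45045; sum: t=0:+1/518400 = 1/518400; 3j²(3 7 4; 3 -4 1) = Δ·Π!·Σ² = 2/195  (sign -1)
I_A²/I_B² = (1/5005)/(2/195) = 3/154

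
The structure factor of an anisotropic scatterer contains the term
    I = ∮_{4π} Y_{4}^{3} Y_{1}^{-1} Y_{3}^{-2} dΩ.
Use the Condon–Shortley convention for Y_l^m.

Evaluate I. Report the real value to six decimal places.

-0.282095

Checks pass: Σm=0; 8 even; l₃=3∈[3,5].
(2·4+1)(2·1+1)(2·3+1) = 189
Δ: 2! 6! 0! / 9! → 1/252
sum: t=1:−1/36 = -1/36
3j²(4 1 3; 0 0 0) = Δ·Π!·Σ² = 4/63  (sign +1)
sum: t=0:+1/240 = 1/240
3j²(4 1 3; 3 -1 -2) = Δ·Π!·Σ² = 1/12  (sign -1)
combine: 4πI² = 189·4/63·1/12 = 1/1
take √, sign -1: I = -0.28209479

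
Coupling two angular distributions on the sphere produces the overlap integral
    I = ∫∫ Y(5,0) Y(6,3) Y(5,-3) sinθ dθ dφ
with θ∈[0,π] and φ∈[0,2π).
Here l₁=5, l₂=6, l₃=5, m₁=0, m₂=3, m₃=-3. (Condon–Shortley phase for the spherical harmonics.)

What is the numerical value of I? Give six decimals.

0.132857

m-sum 0 ✓  L=16 even ✓  1≤5≤11 ✓
Π(2lᵢ+1) = 11×13×11 = 1573
triangle coeff Δ(5,6,5) = 1/28588560
Σ_t [1,5]: t=1:−1/345600 t=2:+1/13824 t=3:−1/5184 t=4:+1/13824 t=5:−1/345600 = -7/129600
(3j)²=80/7293 [(5 6 5; 0 0 0)], sign=+1
Σ_t [3,5]: t=3:−1/103680 t=4:+1/34560 t=5:−1/138240 = 1/82944
(3j)²=125/9724 [(5 6 5; 0 3 -3)], sign=+1
⇒ 4πI² = 2500/11271
I = (+1)√(2500/11271/(4π)) = 0.13285682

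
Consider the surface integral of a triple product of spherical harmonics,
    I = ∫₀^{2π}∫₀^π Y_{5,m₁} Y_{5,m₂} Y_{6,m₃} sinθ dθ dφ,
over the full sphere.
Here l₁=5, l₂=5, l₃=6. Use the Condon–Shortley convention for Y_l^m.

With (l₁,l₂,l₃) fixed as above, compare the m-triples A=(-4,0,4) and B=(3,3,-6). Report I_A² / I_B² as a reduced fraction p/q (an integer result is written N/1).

15/77

Same 5,5,6: normalisation and zero-m 3j drop out of the ratio.
A: Δ: 4! 6! 6! / 17! → 1/28588560; sum: t=3:−1/207360 t=4:+1/345600 = -1/518400; 3j²(5 5 6; -4 0 4) = Δ·Π!·Σ² = 12/2431  (sign -1)
B: Δ: 4! 6! 6! / 17! → 1/28588560; sum: t=2:+1/2073600 = 1/2073600; 3j²(5 5 6; 3 3 -6) = Δ·Π!·Σ² = 28/1105  (sign +1)
I_A²/I_B² = (12/2431)/(28/1105) = 15/77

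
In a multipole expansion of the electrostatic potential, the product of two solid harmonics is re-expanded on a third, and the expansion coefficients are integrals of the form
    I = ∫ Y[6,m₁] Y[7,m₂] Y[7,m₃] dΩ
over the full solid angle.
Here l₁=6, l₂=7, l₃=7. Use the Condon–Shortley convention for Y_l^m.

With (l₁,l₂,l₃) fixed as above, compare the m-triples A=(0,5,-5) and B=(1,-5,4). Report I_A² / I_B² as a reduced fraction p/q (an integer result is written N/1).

l's match ⇒ only the (l;m) 3-j factors differ between A and B.
A: triangle coeff Δ(6,7,7) = 1/2444321880; Σ_t [4,6]: t=4:+1/92897280 t=5:−1/72576000 t=6:+1/746496000 = -1/597196800; (3j)²=55/100776 [(6 7 7; 0 5 -5)], sign=-1
B: triangle coeff Δ(6,7,7) = 1/2444321880; Σ_t [0,2]: t=0:+1/124416000 t=1:−1/29030400 t=2:+1/69672960 = -1/82944000; (3j)²=693/83980 [(6 7 7; 1 -5 4)], sign=+1
I_A²/I_B² = (55/100776)/(693/83980) = 25/378

25/378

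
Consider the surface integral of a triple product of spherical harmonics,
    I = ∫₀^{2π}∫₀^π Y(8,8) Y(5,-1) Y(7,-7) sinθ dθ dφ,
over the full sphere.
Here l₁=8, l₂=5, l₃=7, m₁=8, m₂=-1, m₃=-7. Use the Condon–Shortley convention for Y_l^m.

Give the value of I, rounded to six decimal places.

0.130829

Checks pass: Σm=0; 20 even; l₃=7∈[3,13].
(2·8+1)(2·5+1)(2·7+1) = 2805
Δ: 6! 10! 4! / 21! → 1/814773960
sum: t=1:−1/87091200 t=2:+1/4976640 t=3:−1/2073600 t=4:+1/4976640 t=5:−1/87091200 = -1/9676800
3j²(8 5 7; 0 0 0) = Δ·Π!·Σ² = 360/46189  (sign +1)
sum: t=0:+1/62705664000 = 1/62705664000
3j²(8 5 7; 8 -1 -7) = Δ·Π!·Σ² = 143/14535  (sign +1)
combine: 4πI² = 2805·360/46189·143/14535 = 1320/6137
take √, sign +1: I = 0.13082898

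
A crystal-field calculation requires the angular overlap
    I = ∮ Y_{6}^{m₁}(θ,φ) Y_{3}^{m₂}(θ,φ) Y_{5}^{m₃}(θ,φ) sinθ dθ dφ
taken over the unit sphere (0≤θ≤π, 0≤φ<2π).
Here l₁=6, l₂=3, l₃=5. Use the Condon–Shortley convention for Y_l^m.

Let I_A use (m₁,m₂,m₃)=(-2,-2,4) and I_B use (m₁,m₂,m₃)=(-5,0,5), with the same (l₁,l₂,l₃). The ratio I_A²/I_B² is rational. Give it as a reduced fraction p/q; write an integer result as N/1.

5/11

Shared (l₁,l₂,l₃)=(6,3,5): N and (l;000)² cancel in I_A²/I_B².
A: Δ = 4!·8!·2!/15! = 1/675675; Racah Σ t=0..1: t=0:+1/967680 t=1:−1/60480 = -1/64512; ⇒ 3j(6 3 5; -2 -2 4)² = 15/1001, sgn +1
B: Δ = 4!·8!·2!/15! = 1/675675; Racah Σ t=3..3: t=3:−1/483840 = -1/483840; ⇒ 3j(6 3 5; -5 0 5)² = 3/91, sgn -1
I_A²/I_B² = (15/1001)/(3/91) = 5/11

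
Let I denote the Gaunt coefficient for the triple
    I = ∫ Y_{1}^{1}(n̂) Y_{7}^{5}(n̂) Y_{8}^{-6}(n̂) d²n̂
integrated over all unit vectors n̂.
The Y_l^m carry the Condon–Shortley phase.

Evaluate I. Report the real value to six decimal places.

0.291881

Checks pass: Σm=0; 16 even; l₃=8∈[6,8].
(2·1+1)(2·7+1)(2·8+1) = 765
Δ: 0! 2! 14! / 17! → 1/2040
sum: t=0:+1/25401600 = 1/25401600
3j²(1 7 8; 0 0 0) = Δ·Π!·Σ² = 8/255  (sign +1)
sum: t=0:+1/1916006400 = 1/1916006400
3j²(1 7 8; 1 5 -6) = Δ·Π!·Σ² = 91/2040  (sign +1)
combine: 4πI² = 765·8/255·91/2040 = 91/85
take √, sign +1: I = 0.29188132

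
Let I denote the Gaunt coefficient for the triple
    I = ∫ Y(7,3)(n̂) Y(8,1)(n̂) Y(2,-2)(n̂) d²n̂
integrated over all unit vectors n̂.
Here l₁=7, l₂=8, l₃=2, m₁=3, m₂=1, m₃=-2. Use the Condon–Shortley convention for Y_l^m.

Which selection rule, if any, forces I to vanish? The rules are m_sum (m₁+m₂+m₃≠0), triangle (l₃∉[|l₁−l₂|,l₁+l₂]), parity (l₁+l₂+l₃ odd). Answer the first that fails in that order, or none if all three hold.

m_sum

azimuthal sum: 3 + 1 − 2 = 2  ✗
1 ≤ 2 ≤ 15 (triangle on l)
L = 7 + 8 + 2 = 17 (odd)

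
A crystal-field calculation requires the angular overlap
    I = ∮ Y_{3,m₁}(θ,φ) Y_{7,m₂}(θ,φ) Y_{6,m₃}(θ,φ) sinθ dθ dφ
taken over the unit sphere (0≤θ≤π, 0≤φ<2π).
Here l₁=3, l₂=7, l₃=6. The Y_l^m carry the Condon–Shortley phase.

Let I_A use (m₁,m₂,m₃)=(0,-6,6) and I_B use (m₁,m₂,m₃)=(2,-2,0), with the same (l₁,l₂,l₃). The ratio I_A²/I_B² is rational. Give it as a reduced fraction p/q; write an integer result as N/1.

Shared (l₁,l₂,l₃)=(3,7,6): N and (l;000)² cancel in I_A²/I_B².
A: Δ = 4!·2!·10!/17! = 1/2042040; Racah Σ t=1..1: t=1:−1/43545600 = -1/43545600; ⇒ 3j(3 7 6; 0 -6 6)² = 33/1190, sgn -1
B: Δ = 4!·2!·10!/17! = 1/2042040; Racah Σ t=0..1: t=0:+1/345600 t=1:−1/207360 = -1/518400; ⇒ 3j(3 7 6; 2 -2 0)² = 12/2431, sgn -1
I_A²/I_B² = (33/1190)/(12/2431) = 1573/280

1573/280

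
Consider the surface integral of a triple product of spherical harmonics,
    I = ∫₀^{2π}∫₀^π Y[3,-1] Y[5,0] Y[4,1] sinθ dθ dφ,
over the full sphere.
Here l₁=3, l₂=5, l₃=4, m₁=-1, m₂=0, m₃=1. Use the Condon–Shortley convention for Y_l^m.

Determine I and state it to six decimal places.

-0.009577

Rules hold: Σm=0, L=12 even, 2≤4≤8.
N = 7·11·9 = 693
Δ = 4!·2!·6!/13! = 1/180180
Racah Σ t=1..3: t=1:−1/576 t=2:+1/144 t=3:−1/576 = 1/288
⇒ 3j(3 5 4; 0 0 0)² = 20/1001, sgn +1
Racah Σ t=2..4: t=2:+1/288 t=3:−1/288 t=4:+1/5760 = 1/5760
⇒ 3j(3 5 4; -1 0 1)² = 1/12012, sgn -1
4πI² = N·(3j₀)²·(3jₘ)² = 15/13013
I = -1·√(0.00115269/4π) = -0.00957750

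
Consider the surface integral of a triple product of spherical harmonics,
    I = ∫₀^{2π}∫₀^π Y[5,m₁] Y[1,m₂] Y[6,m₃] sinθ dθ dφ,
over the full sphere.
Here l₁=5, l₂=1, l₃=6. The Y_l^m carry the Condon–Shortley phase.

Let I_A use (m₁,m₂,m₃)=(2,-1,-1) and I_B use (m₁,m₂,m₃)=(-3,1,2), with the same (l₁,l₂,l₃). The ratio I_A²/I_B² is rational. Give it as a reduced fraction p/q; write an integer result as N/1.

Shared (l₁,l₂,l₃)=(5,1,6): N and (l;000)² cancel in I_A²/I_B².
A: Δ = 0!·10!·2!/13! = 1/858; Racah Σ t=0..0: t=0:+1/60480 = 1/60480; ⇒ 3j(5 1 6; 2 -1 -1)² = 5/429, sgn -1
B: Δ = 0!·10!·2!/13! = 1/858; Racah Σ t=0..0: t=0:+1/161280 = 1/161280; ⇒ 3j(5 1 6; -3 1 2)² = 1/143, sgn +1
I_A²/I_B² = (5/429)/(1/143) = 5/3

5/3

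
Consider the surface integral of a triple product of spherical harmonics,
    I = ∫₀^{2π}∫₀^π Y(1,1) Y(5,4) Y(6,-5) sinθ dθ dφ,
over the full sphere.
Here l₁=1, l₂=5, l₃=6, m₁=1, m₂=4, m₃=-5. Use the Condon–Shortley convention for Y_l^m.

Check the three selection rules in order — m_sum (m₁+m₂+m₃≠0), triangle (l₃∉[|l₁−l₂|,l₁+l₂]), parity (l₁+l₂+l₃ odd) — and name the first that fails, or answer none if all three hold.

m₁+m₂+m₃ = 1 + 4 − 5 = 0  ✓
triangle: |1−5|=4 ≤ l₃=6 ≤ 1+5=6  ✓
parity: l₁+l₂+l₃ = 12 is even  ✓

none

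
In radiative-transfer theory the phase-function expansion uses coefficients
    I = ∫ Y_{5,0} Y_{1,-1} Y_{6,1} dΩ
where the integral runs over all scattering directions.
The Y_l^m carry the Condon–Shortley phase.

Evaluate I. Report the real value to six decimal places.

Rules hold: Σm=0, L=12 even, 4≤6≤6.
N = 11·3·13 = 429
Δ = 0!·10!·2!/13! = 1/858
Racah Σ t=0..0: t=0:+1/14400 = 1/14400
⇒ 3j(5 1 6; 0 0 0)² = 6/143, sgn +1
Racah Σ t=0..0: t=0:+1/28800 = 1/28800
⇒ 3j(5 1 6; 0 -1 1)² = 7/286, sgn -1
4πI² = N·(3j₀)²·(3jₘ)² = 63/143
I = -1·√(0.440559/4π) = -0.18723944

-0.187239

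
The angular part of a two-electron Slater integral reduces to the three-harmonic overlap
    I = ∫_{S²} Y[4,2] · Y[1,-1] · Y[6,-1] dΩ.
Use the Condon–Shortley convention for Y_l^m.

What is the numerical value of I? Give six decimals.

triangle: need 3≤l₃≤5, have 6; I=0

0.000000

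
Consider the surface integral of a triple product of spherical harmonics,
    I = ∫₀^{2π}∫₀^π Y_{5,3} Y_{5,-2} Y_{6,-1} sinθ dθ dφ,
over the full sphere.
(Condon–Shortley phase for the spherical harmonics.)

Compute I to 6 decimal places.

m-sum 0 ✓  L=16 even ✓  0≤6≤10 ✓
Π(2lᵢ+1) = 11×11×13 = 1573
triangle coeff Δ(5,5,6) = 1/28588560
Σ_t [0,4]: t=0:+1/345600 t=1:−1/13824 t=2:+1/5184 t=3:−1/13824 t=4:+1/345600 = 7/129600
(3j)²=80/7293 [(5 5 6; 0 0 0)], sign=+1
Σ_t [0,2]: t=0:+1/41472 t=1:−1/34560 t=2:+1/345600 = -1/518400
(3j)²=7/36465 [(5 5 6; 3 -2 -1)], sign=+1
⇒ 4πI² = 112/33813
I = (+1)√(112/33813/(4π)) = 0.01623537

0.016235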